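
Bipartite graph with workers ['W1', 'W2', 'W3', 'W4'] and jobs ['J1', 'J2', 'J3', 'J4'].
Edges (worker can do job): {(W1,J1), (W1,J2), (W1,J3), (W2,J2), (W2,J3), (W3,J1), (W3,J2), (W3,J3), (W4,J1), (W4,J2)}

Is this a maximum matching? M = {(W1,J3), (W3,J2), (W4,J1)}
Yes, size 3 is maximum

Proposed matching has size 3.
Maximum matching size for this graph: 3.

This is a maximum matching.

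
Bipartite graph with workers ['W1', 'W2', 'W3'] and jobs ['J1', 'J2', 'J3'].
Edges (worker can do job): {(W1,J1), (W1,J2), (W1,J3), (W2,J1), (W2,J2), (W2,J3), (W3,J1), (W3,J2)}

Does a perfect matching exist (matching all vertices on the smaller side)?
Yes, perfect matching exists (size 3)

Perfect matching: {(W1,J2), (W2,J3), (W3,J1)}
All 3 vertices on the smaller side are matched.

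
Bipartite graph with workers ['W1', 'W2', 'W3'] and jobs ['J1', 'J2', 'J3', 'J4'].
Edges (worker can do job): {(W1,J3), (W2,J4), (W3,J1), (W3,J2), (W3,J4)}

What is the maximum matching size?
Maximum matching size = 3

Maximum matching: {(W1,J3), (W2,J4), (W3,J1)}
Size: 3

This assigns 3 workers to 3 distinct jobs.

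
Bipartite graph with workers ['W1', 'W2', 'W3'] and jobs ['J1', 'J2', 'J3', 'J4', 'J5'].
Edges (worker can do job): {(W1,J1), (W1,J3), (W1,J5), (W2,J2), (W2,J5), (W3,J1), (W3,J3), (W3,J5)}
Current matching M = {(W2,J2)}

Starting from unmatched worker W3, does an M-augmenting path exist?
Yes: W3 → J3

An M-augmenting path alternates non-matching / matching edges, starting and ending at unmatched vertices.
Path: W3 → J3
(J3 is unmatched in M, so the path is augmenting.)
Flipping edges along this path would increase |M| from 1 to 2.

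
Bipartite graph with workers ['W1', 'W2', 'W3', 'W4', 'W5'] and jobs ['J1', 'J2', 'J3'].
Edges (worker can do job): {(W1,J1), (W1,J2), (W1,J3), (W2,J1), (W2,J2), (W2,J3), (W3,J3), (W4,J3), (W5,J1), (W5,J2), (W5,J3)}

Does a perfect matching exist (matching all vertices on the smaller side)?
Yes, perfect matching exists (size 3)

Perfect matching: {(W1,J1), (W3,J3), (W5,J2)}
All 3 vertices on the smaller side are matched.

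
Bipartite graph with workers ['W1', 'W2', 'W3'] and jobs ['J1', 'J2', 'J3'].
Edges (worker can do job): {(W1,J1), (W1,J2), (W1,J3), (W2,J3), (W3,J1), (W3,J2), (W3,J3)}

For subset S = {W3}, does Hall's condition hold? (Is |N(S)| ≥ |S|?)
Yes: |N(S)| = 3, |S| = 1

Subset S = {W3}
Neighbors N(S) = {J1, J2, J3}

|N(S)| = 3, |S| = 1
Hall's condition: |N(S)| ≥ |S| is satisfied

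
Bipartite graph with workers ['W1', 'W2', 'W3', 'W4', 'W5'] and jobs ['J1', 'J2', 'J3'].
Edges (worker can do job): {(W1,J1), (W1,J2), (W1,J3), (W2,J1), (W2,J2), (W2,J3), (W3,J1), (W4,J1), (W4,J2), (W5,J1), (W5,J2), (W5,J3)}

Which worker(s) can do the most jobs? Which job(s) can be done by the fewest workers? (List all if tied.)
Most versatile: W1, W2, W5 (3 jobs); Least covered: J3 (3 workers)

Worker degrees (jobs they can do): W1:3, W2:3, W3:1, W4:2, W5:3
Job degrees (workers who can do it): J1:5, J2:4, J3:3

Maximum worker degree is 3, achieved by: W1, W2, W5
Minimum job degree is 3, achieved by: J3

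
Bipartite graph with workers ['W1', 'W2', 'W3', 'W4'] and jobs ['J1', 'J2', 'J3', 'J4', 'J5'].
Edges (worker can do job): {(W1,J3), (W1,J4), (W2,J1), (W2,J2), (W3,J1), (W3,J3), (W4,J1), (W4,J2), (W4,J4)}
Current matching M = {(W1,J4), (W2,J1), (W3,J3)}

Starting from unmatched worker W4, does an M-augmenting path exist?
Yes: W4 → J2

An M-augmenting path alternates non-matching / matching edges, starting and ending at unmatched vertices.
Path: W4 → J2
(J2 is unmatched in M, so the path is augmenting.)
Flipping edges along this path would increase |M| from 3 to 4.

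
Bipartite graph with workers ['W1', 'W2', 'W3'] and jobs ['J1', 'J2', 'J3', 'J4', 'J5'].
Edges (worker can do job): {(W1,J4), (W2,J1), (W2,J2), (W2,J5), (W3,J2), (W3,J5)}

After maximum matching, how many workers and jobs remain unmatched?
Unmatched: 0 workers, 2 jobs

Maximum matching size: 3
Workers: 3 total, 3 matched, 0 unmatched
Jobs: 5 total, 3 matched, 2 unmatched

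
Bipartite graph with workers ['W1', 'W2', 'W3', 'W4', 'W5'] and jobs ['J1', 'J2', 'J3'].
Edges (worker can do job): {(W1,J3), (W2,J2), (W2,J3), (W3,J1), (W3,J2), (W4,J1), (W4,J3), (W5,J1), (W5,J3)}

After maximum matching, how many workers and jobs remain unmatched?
Unmatched: 2 workers, 0 jobs

Maximum matching size: 3
Workers: 5 total, 3 matched, 2 unmatched
Jobs: 3 total, 3 matched, 0 unmatched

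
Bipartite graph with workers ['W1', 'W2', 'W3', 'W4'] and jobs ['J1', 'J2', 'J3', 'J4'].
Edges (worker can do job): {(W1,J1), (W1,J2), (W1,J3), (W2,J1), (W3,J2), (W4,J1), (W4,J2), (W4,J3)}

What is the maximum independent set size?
Maximum independent set = 5

By König's theorem:
- Min vertex cover = Max matching = 3
- Max independent set = Total vertices - Min vertex cover
- Max independent set = 8 - 3 = 5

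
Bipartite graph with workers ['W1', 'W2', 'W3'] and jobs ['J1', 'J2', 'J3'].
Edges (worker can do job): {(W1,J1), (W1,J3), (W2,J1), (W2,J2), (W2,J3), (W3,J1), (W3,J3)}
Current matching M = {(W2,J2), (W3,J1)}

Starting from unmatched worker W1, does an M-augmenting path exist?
Yes: W1 → J3

An M-augmenting path alternates non-matching / matching edges, starting and ending at unmatched vertices.
Path: W1 → J3
(J3 is unmatched in M, so the path is augmenting.)
Flipping edges along this path would increase |M| from 2 to 3.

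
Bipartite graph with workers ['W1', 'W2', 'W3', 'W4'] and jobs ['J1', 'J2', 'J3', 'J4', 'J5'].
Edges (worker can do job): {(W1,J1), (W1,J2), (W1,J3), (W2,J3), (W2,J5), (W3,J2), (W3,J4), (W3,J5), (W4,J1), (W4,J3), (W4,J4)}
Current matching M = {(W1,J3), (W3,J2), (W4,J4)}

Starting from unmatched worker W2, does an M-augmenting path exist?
Yes: W2 → J5

An M-augmenting path alternates non-matching / matching edges, starting and ending at unmatched vertices.
Path: W2 → J5
(J5 is unmatched in M, so the path is augmenting.)
Flipping edges along this path would increase |M| from 3 to 4.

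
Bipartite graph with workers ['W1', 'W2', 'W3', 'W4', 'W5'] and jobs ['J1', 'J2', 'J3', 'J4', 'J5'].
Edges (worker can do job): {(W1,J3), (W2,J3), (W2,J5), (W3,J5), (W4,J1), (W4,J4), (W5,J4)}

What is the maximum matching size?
Maximum matching size = 4

Maximum matching: {(W1,J3), (W3,J5), (W4,J1), (W5,J4)}
Size: 4

This assigns 4 workers to 4 distinct jobs.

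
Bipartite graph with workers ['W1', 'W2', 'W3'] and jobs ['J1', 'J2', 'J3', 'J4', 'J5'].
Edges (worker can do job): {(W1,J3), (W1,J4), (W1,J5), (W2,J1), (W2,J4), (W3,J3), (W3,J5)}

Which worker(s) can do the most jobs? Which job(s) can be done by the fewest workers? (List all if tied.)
Most versatile: W1 (3 jobs); Least covered: J2 (0 workers)

Worker degrees (jobs they can do): W1:3, W2:2, W3:2
Job degrees (workers who can do it): J1:1, J2:0, J3:2, J4:2, J5:2

Maximum worker degree is 3, achieved by: W1
Minimum job degree is 0, achieved by: J2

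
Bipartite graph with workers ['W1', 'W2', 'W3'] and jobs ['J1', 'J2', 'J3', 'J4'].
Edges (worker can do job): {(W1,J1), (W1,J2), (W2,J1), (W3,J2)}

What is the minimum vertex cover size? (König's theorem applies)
Minimum vertex cover size = 2

By König's theorem: in bipartite graphs,
min vertex cover = max matching = 2

Maximum matching has size 2, so minimum vertex cover also has size 2.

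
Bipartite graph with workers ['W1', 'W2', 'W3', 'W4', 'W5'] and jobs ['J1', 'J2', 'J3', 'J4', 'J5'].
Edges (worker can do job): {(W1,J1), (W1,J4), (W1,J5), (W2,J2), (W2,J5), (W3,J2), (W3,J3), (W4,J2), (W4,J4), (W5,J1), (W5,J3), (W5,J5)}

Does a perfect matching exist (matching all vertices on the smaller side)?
Yes, perfect matching exists (size 5)

Perfect matching: {(W1,J1), (W2,J5), (W3,J2), (W4,J4), (W5,J3)}
All 5 vertices on the smaller side are matched.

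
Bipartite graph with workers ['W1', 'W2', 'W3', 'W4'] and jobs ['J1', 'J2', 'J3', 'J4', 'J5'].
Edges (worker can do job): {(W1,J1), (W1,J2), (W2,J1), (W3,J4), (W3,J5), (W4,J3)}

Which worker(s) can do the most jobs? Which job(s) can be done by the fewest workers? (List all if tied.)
Most versatile: W1, W3 (2 jobs); Least covered: J2, J3, J4, J5 (1 workers)

Worker degrees (jobs they can do): W1:2, W2:1, W3:2, W4:1
Job degrees (workers who can do it): J1:2, J2:1, J3:1, J4:1, J5:1

Maximum worker degree is 2, achieved by: W1, W3
Minimum job degree is 1, achieved by: J2, J3, J4, J5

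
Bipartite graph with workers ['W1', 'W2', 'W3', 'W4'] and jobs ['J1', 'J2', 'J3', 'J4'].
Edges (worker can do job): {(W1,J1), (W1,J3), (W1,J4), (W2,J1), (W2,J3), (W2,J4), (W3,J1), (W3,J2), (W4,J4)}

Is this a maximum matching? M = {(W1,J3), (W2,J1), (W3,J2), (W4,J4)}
Yes, size 4 is maximum

Proposed matching has size 4.
Maximum matching size for this graph: 4.

This is a maximum matching.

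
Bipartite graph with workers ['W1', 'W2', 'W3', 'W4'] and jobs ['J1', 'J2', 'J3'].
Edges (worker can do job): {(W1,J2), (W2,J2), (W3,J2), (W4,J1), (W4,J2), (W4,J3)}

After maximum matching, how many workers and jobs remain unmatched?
Unmatched: 2 workers, 1 jobs

Maximum matching size: 2
Workers: 4 total, 2 matched, 2 unmatched
Jobs: 3 total, 2 matched, 1 unmatched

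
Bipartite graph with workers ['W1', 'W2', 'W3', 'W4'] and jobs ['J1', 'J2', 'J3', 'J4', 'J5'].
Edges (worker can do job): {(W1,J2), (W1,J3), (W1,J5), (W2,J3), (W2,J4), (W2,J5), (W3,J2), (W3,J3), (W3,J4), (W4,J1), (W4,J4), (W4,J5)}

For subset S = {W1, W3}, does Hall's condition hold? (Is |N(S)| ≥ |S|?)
Yes: |N(S)| = 4, |S| = 2

Subset S = {W1, W3}
Neighbors N(S) = {J2, J3, J4, J5}

|N(S)| = 4, |S| = 2
Hall's condition: |N(S)| ≥ |S| is satisfied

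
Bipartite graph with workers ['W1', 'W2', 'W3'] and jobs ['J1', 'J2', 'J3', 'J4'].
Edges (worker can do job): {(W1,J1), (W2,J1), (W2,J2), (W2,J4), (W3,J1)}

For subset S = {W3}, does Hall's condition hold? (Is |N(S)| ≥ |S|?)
Yes: |N(S)| = 1, |S| = 1

Subset S = {W3}
Neighbors N(S) = {J1}

|N(S)| = 1, |S| = 1
Hall's condition: |N(S)| ≥ |S| is satisfied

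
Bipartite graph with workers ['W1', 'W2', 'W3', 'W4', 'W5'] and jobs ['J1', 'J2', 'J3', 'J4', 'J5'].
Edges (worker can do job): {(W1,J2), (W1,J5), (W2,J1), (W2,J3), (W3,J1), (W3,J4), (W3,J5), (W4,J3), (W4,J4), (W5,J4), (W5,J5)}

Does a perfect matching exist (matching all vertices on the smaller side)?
Yes, perfect matching exists (size 5)

Perfect matching: {(W1,J2), (W2,J1), (W3,J4), (W4,J3), (W5,J5)}
All 5 vertices on the smaller side are matched.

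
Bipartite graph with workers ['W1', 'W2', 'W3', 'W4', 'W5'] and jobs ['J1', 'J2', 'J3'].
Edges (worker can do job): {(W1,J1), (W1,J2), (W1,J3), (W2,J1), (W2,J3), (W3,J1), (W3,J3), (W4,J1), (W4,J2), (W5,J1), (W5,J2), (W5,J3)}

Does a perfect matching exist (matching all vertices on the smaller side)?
Yes, perfect matching exists (size 3)

Perfect matching: {(W3,J3), (W4,J2), (W5,J1)}
All 3 vertices on the smaller side are matched.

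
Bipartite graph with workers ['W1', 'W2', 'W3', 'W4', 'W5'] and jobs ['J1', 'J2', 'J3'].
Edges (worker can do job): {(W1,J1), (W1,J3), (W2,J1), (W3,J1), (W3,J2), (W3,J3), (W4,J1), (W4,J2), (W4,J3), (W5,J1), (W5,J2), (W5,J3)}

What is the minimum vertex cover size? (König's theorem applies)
Minimum vertex cover size = 3

By König's theorem: in bipartite graphs,
min vertex cover = max matching = 3

Maximum matching has size 3, so minimum vertex cover also has size 3.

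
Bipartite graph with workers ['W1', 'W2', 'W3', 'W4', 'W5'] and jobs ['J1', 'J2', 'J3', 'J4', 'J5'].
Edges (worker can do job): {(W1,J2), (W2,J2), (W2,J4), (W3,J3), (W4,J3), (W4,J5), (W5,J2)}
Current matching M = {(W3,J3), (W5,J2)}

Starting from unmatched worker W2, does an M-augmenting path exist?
Yes: W2 → J4

An M-augmenting path alternates non-matching / matching edges, starting and ending at unmatched vertices.
Path: W2 → J4
(J4 is unmatched in M, so the path is augmenting.)
Flipping edges along this path would increase |M| from 2 to 3.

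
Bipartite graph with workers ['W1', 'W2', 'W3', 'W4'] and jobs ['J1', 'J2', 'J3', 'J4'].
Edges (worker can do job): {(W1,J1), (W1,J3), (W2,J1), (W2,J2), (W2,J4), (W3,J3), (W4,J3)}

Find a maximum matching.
Matching: {(W1,J1), (W2,J2), (W4,J3)}

Maximum matching (size 3):
  W1 → J1
  W2 → J2
  W4 → J3

Each worker is assigned to at most one job, and each job to at most one worker.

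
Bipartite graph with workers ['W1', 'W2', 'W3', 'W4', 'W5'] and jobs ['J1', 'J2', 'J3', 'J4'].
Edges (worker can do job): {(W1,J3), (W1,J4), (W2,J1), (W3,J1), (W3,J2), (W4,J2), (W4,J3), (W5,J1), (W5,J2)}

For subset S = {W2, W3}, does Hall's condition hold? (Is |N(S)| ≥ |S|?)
Yes: |N(S)| = 2, |S| = 2

Subset S = {W2, W3}
Neighbors N(S) = {J1, J2}

|N(S)| = 2, |S| = 2
Hall's condition: |N(S)| ≥ |S| is satisfied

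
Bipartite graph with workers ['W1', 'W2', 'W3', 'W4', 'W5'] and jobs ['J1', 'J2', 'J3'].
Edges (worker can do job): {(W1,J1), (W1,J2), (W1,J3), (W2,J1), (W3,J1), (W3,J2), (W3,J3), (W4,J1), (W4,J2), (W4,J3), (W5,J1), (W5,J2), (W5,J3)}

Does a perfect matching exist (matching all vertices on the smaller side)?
Yes, perfect matching exists (size 3)

Perfect matching: {(W3,J1), (W4,J2), (W5,J3)}
All 3 vertices on the smaller side are matched.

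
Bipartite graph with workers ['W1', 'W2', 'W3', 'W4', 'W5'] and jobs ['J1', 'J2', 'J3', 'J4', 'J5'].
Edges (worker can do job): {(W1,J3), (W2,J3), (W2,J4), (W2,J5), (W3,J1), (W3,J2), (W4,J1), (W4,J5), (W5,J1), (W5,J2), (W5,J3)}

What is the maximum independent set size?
Maximum independent set = 5

By König's theorem:
- Min vertex cover = Max matching = 5
- Max independent set = Total vertices - Min vertex cover
- Max independent set = 10 - 5 = 5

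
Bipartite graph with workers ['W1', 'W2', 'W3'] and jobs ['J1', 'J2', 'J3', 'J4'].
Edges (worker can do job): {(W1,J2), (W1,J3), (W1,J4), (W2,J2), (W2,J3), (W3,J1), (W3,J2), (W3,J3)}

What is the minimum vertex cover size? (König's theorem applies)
Minimum vertex cover size = 3

By König's theorem: in bipartite graphs,
min vertex cover = max matching = 3

Maximum matching has size 3, so minimum vertex cover also has size 3.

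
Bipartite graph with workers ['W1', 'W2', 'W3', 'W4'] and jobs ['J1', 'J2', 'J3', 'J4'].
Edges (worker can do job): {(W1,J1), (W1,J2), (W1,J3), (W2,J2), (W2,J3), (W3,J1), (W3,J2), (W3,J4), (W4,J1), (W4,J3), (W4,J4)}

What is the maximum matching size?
Maximum matching size = 4

Maximum matching: {(W1,J2), (W2,J3), (W3,J4), (W4,J1)}
Size: 4

This assigns 4 workers to 4 distinct jobs.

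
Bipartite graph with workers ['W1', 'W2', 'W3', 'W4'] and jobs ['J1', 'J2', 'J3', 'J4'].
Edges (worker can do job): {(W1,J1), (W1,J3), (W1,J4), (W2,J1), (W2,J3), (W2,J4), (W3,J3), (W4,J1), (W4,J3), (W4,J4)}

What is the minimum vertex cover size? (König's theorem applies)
Minimum vertex cover size = 3

By König's theorem: in bipartite graphs,
min vertex cover = max matching = 3

Maximum matching has size 3, so minimum vertex cover also has size 3.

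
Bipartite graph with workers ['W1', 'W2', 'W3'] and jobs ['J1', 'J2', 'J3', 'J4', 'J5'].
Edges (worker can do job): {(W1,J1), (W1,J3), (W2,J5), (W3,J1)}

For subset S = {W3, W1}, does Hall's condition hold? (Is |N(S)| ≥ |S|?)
Yes: |N(S)| = 2, |S| = 2

Subset S = {W3, W1}
Neighbors N(S) = {J1, J3}

|N(S)| = 2, |S| = 2
Hall's condition: |N(S)| ≥ |S| is satisfied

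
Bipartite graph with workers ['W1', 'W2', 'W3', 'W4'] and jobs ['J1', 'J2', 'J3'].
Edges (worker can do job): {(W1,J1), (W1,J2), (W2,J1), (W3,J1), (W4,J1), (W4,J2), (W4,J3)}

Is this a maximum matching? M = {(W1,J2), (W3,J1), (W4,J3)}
Yes, size 3 is maximum

Proposed matching has size 3.
Maximum matching size for this graph: 3.

This is a maximum matching.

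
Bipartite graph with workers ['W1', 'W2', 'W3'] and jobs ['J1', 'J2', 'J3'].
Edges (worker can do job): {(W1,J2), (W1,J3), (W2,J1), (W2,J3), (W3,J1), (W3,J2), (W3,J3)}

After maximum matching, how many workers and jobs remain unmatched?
Unmatched: 0 workers, 0 jobs

Maximum matching size: 3
Workers: 3 total, 3 matched, 0 unmatched
Jobs: 3 total, 3 matched, 0 unmatched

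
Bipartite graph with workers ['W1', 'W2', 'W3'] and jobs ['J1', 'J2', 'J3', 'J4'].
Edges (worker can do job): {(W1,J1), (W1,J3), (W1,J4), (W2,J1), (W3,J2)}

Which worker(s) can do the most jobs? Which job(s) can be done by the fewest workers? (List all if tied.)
Most versatile: W1 (3 jobs); Least covered: J2, J3, J4 (1 workers)

Worker degrees (jobs they can do): W1:3, W2:1, W3:1
Job degrees (workers who can do it): J1:2, J2:1, J3:1, J4:1

Maximum worker degree is 3, achieved by: W1
Minimum job degree is 1, achieved by: J2, J3, J4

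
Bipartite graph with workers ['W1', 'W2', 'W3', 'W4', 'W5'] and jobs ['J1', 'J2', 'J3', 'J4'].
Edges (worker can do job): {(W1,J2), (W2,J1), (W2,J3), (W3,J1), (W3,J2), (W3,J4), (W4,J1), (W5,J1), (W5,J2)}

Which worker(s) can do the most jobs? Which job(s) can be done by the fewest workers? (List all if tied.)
Most versatile: W3 (3 jobs); Least covered: J3, J4 (1 workers)

Worker degrees (jobs they can do): W1:1, W2:2, W3:3, W4:1, W5:2
Job degrees (workers who can do it): J1:4, J2:3, J3:1, J4:1

Maximum worker degree is 3, achieved by: W3
Minimum job degree is 1, achieved by: J3, J4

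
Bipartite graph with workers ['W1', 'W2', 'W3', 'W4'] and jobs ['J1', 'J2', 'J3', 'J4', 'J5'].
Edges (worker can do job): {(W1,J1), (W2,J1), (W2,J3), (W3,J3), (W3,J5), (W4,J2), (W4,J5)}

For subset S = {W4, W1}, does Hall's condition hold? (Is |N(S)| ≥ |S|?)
Yes: |N(S)| = 3, |S| = 2

Subset S = {W4, W1}
Neighbors N(S) = {J1, J2, J5}

|N(S)| = 3, |S| = 2
Hall's condition: |N(S)| ≥ |S| is satisfied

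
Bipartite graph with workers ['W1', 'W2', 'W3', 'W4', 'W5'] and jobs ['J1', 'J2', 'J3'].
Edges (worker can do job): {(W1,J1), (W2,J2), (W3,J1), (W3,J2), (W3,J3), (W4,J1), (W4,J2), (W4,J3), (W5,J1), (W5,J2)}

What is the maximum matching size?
Maximum matching size = 3

Maximum matching: {(W3,J3), (W4,J2), (W5,J1)}
Size: 3

This assigns 3 workers to 3 distinct jobs.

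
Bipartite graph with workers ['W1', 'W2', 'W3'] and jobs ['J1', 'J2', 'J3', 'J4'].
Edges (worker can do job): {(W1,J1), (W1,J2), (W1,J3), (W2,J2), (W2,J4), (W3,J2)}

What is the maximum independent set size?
Maximum independent set = 4

By König's theorem:
- Min vertex cover = Max matching = 3
- Max independent set = Total vertices - Min vertex cover
- Max independent set = 7 - 3 = 4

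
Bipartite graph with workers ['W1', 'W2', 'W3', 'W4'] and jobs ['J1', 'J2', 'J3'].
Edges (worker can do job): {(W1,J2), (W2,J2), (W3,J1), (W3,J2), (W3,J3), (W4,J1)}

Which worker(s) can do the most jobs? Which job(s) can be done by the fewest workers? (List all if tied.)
Most versatile: W3 (3 jobs); Least covered: J3 (1 workers)

Worker degrees (jobs they can do): W1:1, W2:1, W3:3, W4:1
Job degrees (workers who can do it): J1:2, J2:3, J3:1

Maximum worker degree is 3, achieved by: W3
Minimum job degree is 1, achieved by: J3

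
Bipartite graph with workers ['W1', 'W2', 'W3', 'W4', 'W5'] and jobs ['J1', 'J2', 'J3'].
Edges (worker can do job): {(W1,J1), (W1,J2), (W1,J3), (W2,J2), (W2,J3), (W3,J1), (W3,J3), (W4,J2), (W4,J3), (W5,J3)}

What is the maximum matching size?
Maximum matching size = 3

Maximum matching: {(W3,J1), (W4,J2), (W5,J3)}
Size: 3

This assigns 3 workers to 3 distinct jobs.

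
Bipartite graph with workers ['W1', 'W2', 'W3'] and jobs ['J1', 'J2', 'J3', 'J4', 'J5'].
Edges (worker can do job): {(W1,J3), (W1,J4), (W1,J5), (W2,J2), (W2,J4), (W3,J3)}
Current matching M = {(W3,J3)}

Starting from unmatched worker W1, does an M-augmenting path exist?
Yes: W1 → J5

An M-augmenting path alternates non-matching / matching edges, starting and ending at unmatched vertices.
Path: W1 → J5
(J5 is unmatched in M, so the path is augmenting.)
Flipping edges along this path would increase |M| from 1 to 2.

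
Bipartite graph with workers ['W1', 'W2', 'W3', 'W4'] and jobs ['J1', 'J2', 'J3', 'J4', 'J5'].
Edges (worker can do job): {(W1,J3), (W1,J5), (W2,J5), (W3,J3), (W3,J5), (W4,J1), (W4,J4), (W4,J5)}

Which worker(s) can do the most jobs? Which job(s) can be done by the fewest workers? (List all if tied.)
Most versatile: W4 (3 jobs); Least covered: J2 (0 workers)

Worker degrees (jobs they can do): W1:2, W2:1, W3:2, W4:3
Job degrees (workers who can do it): J1:1, J2:0, J3:2, J4:1, J5:4

Maximum worker degree is 3, achieved by: W4
Minimum job degree is 0, achieved by: J2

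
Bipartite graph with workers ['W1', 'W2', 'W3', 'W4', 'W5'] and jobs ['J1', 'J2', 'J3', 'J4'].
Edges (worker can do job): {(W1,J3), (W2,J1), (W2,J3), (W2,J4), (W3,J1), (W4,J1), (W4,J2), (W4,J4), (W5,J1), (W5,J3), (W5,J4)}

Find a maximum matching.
Matching: {(W2,J4), (W3,J1), (W4,J2), (W5,J3)}

Maximum matching (size 4):
  W2 → J4
  W3 → J1
  W4 → J2
  W5 → J3

Each worker is assigned to at most one job, and each job to at most one worker.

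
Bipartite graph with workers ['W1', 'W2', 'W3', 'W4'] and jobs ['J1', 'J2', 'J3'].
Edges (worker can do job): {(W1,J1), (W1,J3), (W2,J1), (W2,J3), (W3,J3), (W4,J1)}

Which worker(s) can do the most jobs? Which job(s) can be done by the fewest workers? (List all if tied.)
Most versatile: W1, W2 (2 jobs); Least covered: J2 (0 workers)

Worker degrees (jobs they can do): W1:2, W2:2, W3:1, W4:1
Job degrees (workers who can do it): J1:3, J2:0, J3:3

Maximum worker degree is 2, achieved by: W1, W2
Minimum job degree is 0, achieved by: J2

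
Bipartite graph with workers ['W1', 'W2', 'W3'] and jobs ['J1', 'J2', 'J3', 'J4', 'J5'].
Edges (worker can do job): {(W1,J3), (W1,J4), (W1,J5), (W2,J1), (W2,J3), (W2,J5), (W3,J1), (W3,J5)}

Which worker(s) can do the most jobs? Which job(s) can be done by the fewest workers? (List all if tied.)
Most versatile: W1, W2 (3 jobs); Least covered: J2 (0 workers)

Worker degrees (jobs they can do): W1:3, W2:3, W3:2
Job degrees (workers who can do it): J1:2, J2:0, J3:2, J4:1, J5:3

Maximum worker degree is 3, achieved by: W1, W2
Minimum job degree is 0, achieved by: J2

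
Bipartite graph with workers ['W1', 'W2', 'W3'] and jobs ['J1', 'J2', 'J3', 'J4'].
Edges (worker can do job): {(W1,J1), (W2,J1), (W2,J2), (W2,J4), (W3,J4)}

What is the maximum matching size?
Maximum matching size = 3

Maximum matching: {(W1,J1), (W2,J2), (W3,J4)}
Size: 3

This assigns 3 workers to 3 distinct jobs.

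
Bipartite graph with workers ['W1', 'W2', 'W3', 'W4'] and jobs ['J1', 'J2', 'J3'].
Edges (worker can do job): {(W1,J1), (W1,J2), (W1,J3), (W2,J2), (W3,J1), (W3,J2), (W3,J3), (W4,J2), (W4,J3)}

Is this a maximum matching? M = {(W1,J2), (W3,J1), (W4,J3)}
Yes, size 3 is maximum

Proposed matching has size 3.
Maximum matching size for this graph: 3.

This is a maximum matching.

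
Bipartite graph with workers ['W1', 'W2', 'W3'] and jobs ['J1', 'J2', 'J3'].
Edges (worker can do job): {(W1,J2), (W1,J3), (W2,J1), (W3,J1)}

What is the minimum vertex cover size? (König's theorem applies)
Minimum vertex cover size = 2

By König's theorem: in bipartite graphs,
min vertex cover = max matching = 2

Maximum matching has size 2, so minimum vertex cover also has size 2.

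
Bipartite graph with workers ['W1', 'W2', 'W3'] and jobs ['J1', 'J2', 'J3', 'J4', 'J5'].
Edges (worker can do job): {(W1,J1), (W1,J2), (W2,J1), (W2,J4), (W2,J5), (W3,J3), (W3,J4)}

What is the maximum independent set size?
Maximum independent set = 5

By König's theorem:
- Min vertex cover = Max matching = 3
- Max independent set = Total vertices - Min vertex cover
- Max independent set = 8 - 3 = 5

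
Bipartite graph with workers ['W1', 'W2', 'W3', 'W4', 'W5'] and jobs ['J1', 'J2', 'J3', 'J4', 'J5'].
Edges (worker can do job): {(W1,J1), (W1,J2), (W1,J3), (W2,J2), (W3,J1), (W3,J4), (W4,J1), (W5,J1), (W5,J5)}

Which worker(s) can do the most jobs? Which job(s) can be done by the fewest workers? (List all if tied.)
Most versatile: W1 (3 jobs); Least covered: J3, J4, J5 (1 workers)

Worker degrees (jobs they can do): W1:3, W2:1, W3:2, W4:1, W5:2
Job degrees (workers who can do it): J1:4, J2:2, J3:1, J4:1, J5:1

Maximum worker degree is 3, achieved by: W1
Minimum job degree is 1, achieved by: J3, J4, J5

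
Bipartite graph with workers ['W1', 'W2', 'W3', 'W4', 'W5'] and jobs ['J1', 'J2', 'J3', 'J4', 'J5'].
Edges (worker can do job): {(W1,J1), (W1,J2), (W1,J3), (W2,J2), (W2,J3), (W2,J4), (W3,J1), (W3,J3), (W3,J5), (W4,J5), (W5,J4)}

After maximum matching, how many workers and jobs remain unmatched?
Unmatched: 0 workers, 0 jobs

Maximum matching size: 5
Workers: 5 total, 5 matched, 0 unmatched
Jobs: 5 total, 5 matched, 0 unmatched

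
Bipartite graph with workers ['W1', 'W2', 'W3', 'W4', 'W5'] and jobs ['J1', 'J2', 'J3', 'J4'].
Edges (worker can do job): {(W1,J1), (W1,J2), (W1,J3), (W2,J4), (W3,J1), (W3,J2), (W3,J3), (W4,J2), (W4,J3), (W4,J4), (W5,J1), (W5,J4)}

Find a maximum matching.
Matching: {(W2,J4), (W3,J3), (W4,J2), (W5,J1)}

Maximum matching (size 4):
  W2 → J4
  W3 → J3
  W4 → J2
  W5 → J1

Each worker is assigned to at most one job, and each job to at most one worker.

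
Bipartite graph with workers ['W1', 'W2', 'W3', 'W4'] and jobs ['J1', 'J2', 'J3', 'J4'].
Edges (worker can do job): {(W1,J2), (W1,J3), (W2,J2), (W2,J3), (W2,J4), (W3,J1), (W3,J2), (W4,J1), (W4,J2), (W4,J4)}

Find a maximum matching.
Matching: {(W1,J3), (W2,J4), (W3,J1), (W4,J2)}

Maximum matching (size 4):
  W1 → J3
  W2 → J4
  W3 → J1
  W4 → J2

Each worker is assigned to at most one job, and each job to at most one worker.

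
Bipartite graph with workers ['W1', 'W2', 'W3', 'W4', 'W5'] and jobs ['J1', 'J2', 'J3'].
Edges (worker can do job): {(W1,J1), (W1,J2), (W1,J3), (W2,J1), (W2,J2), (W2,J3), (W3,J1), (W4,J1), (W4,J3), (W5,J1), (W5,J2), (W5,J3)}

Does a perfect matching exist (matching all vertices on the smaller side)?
Yes, perfect matching exists (size 3)

Perfect matching: {(W3,J1), (W4,J3), (W5,J2)}
All 3 vertices on the smaller side are matched.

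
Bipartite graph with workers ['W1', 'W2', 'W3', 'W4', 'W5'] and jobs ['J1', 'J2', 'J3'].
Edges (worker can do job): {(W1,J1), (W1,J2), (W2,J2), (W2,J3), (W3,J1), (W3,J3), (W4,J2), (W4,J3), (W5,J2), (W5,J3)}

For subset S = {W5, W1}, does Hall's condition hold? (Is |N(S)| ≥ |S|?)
Yes: |N(S)| = 3, |S| = 2

Subset S = {W5, W1}
Neighbors N(S) = {J1, J2, J3}

|N(S)| = 3, |S| = 2
Hall's condition: |N(S)| ≥ |S| is satisfied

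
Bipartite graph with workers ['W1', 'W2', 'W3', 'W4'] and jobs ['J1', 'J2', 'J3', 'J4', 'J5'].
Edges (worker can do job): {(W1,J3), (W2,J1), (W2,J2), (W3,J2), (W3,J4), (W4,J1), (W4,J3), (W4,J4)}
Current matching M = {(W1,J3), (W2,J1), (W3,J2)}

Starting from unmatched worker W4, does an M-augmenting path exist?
Yes: W4 → J1 → W2 → J2 → W3 → J4

An M-augmenting path alternates non-matching / matching edges, starting and ending at unmatched vertices.
Path: W4 → J1 → W2 → J2 → W3 → J4
(J4 is unmatched in M, so the path is augmenting.)
Flipping edges along this path would increase |M| from 3 to 4.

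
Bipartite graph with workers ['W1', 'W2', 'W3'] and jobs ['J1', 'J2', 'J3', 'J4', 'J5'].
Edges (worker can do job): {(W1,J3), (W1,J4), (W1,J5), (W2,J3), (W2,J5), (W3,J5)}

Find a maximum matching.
Matching: {(W1,J4), (W2,J3), (W3,J5)}

Maximum matching (size 3):
  W1 → J4
  W2 → J3
  W3 → J5

Each worker is assigned to at most one job, and each job to at most one worker.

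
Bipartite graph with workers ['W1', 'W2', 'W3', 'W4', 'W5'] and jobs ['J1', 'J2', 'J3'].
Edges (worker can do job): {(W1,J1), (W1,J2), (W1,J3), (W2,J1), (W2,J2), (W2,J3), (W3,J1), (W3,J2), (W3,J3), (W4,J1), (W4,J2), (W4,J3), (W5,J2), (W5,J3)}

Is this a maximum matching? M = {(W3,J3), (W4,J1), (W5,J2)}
Yes, size 3 is maximum

Proposed matching has size 3.
Maximum matching size for this graph: 3.

This is a maximum matching.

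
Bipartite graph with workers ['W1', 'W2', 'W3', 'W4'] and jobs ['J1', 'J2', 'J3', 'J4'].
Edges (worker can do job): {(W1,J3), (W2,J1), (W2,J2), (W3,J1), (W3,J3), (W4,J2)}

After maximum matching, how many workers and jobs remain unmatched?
Unmatched: 1 workers, 1 jobs

Maximum matching size: 3
Workers: 4 total, 3 matched, 1 unmatched
Jobs: 4 total, 3 matched, 1 unmatched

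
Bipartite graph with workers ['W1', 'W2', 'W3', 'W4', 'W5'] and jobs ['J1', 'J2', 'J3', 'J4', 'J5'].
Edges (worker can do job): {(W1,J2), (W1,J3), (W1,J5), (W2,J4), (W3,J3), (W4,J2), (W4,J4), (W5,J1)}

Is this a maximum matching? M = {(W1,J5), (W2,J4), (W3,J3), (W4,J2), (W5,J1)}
Yes, size 5 is maximum

Proposed matching has size 5.
Maximum matching size for this graph: 5.

This is a maximum matching.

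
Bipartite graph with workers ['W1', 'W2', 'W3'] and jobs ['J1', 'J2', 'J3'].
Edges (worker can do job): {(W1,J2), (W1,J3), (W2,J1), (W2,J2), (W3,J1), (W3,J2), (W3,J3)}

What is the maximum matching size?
Maximum matching size = 3

Maximum matching: {(W1,J3), (W2,J1), (W3,J2)}
Size: 3

This assigns 3 workers to 3 distinct jobs.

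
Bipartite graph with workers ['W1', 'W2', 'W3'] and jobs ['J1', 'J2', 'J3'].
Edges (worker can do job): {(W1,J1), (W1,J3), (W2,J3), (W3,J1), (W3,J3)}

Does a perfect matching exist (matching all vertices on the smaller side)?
No, maximum matching has size 2 < 3

Maximum matching has size 2, need 3 for perfect matching.
Unmatched workers: ['W2']
Unmatched jobs: ['J2']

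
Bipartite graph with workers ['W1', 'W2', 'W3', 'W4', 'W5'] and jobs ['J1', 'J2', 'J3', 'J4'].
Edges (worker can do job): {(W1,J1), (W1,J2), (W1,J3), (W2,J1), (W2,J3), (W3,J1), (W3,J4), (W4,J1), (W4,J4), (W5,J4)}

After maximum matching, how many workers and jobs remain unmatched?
Unmatched: 1 workers, 0 jobs

Maximum matching size: 4
Workers: 5 total, 4 matched, 1 unmatched
Jobs: 4 total, 4 matched, 0 unmatched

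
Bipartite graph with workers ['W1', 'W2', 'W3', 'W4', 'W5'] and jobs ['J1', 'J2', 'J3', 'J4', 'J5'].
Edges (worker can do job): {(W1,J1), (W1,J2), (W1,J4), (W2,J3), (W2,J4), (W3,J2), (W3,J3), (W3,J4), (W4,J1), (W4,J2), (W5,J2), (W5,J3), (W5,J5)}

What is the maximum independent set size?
Maximum independent set = 5

By König's theorem:
- Min vertex cover = Max matching = 5
- Max independent set = Total vertices - Min vertex cover
- Max independent set = 10 - 5 = 5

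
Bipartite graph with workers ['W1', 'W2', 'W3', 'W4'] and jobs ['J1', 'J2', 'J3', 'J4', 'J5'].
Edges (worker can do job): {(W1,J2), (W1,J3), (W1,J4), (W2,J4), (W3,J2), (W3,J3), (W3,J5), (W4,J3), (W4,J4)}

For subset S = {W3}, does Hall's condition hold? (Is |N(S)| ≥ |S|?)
Yes: |N(S)| = 3, |S| = 1

Subset S = {W3}
Neighbors N(S) = {J2, J3, J5}

|N(S)| = 3, |S| = 1
Hall's condition: |N(S)| ≥ |S| is satisfied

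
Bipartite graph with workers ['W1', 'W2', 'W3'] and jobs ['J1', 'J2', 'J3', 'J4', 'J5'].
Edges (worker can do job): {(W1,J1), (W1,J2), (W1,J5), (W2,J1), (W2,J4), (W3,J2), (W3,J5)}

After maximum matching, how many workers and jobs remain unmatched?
Unmatched: 0 workers, 2 jobs

Maximum matching size: 3
Workers: 3 total, 3 matched, 0 unmatched
Jobs: 5 total, 3 matched, 2 unmatched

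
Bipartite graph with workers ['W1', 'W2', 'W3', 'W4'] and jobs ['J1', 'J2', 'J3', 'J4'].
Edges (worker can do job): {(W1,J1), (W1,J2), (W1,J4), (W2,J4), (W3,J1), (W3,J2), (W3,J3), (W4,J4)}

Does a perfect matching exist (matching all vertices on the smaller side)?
No, maximum matching has size 3 < 4

Maximum matching has size 3, need 4 for perfect matching.
Unmatched workers: ['W2']
Unmatched jobs: ['J3']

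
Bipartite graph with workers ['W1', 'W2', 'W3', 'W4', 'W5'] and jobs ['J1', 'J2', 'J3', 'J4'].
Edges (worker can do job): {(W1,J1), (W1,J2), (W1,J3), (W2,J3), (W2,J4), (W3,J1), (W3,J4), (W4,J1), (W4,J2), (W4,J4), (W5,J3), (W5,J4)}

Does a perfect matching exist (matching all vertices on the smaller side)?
Yes, perfect matching exists (size 4)

Perfect matching: {(W1,J3), (W3,J1), (W4,J2), (W5,J4)}
All 4 vertices on the smaller side are matched.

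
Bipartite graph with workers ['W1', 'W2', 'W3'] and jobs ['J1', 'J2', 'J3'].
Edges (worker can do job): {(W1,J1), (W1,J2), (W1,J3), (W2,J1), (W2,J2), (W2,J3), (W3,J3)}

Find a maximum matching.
Matching: {(W1,J2), (W2,J1), (W3,J3)}

Maximum matching (size 3):
  W1 → J2
  W2 → J1
  W3 → J3

Each worker is assigned to at most one job, and each job to at most one worker.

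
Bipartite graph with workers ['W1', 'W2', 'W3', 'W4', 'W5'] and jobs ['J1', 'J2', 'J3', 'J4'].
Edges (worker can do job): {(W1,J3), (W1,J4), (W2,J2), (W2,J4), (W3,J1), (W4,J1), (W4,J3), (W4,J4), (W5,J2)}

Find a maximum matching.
Matching: {(W1,J3), (W3,J1), (W4,J4), (W5,J2)}

Maximum matching (size 4):
  W1 → J3
  W3 → J1
  W4 → J4
  W5 → J2

Each worker is assigned to at most one job, and each job to at most one worker.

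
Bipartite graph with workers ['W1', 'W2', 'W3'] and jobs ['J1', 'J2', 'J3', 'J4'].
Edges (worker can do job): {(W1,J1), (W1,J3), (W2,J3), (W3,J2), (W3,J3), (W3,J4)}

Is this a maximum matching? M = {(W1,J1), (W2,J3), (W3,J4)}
Yes, size 3 is maximum

Proposed matching has size 3.
Maximum matching size for this graph: 3.

This is a maximum matching.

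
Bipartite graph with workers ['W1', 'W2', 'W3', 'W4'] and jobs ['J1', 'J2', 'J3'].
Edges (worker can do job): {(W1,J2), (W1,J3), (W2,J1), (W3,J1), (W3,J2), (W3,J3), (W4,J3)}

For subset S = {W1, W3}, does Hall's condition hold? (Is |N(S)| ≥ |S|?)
Yes: |N(S)| = 3, |S| = 2

Subset S = {W1, W3}
Neighbors N(S) = {J1, J2, J3}

|N(S)| = 3, |S| = 2
Hall's condition: |N(S)| ≥ |S| is satisfied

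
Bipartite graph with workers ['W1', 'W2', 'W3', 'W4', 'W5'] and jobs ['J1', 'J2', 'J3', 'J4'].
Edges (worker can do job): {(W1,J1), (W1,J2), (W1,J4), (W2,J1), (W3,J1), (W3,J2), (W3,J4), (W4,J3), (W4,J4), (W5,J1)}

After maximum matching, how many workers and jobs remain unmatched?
Unmatched: 1 workers, 0 jobs

Maximum matching size: 4
Workers: 5 total, 4 matched, 1 unmatched
Jobs: 4 total, 4 matched, 0 unmatched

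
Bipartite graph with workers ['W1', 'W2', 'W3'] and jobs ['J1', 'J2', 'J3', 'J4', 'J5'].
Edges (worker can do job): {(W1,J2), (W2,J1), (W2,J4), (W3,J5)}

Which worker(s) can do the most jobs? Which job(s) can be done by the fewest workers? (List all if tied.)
Most versatile: W2 (2 jobs); Least covered: J3 (0 workers)

Worker degrees (jobs they can do): W1:1, W2:2, W3:1
Job degrees (workers who can do it): J1:1, J2:1, J3:0, J4:1, J5:1

Maximum worker degree is 2, achieved by: W2
Minimum job degree is 0, achieved by: J3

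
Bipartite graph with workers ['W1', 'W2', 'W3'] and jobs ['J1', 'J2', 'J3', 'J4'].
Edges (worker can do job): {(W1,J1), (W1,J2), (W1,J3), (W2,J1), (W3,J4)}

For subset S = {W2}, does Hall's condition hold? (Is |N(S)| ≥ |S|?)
Yes: |N(S)| = 1, |S| = 1

Subset S = {W2}
Neighbors N(S) = {J1}

|N(S)| = 1, |S| = 1
Hall's condition: |N(S)| ≥ |S| is satisfied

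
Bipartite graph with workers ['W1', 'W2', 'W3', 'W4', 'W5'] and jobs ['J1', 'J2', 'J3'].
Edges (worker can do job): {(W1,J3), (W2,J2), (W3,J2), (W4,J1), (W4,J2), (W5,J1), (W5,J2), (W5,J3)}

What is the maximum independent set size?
Maximum independent set = 5

By König's theorem:
- Min vertex cover = Max matching = 3
- Max independent set = Total vertices - Min vertex cover
- Max independent set = 8 - 3 = 5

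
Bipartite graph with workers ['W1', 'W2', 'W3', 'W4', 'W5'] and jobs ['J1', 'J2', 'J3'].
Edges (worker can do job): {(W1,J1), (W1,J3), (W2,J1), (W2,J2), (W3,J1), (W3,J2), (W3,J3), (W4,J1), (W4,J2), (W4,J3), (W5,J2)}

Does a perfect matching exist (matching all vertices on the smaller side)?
Yes, perfect matching exists (size 3)

Perfect matching: {(W3,J3), (W4,J1), (W5,J2)}
All 3 vertices on the smaller side are matched.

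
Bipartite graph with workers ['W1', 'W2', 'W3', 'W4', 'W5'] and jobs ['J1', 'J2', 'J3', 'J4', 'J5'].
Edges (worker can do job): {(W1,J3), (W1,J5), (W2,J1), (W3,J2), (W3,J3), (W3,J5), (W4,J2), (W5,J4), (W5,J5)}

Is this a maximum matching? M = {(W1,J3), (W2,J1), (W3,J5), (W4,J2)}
No, size 4 is not maximum

Proposed matching has size 4.
Maximum matching size for this graph: 5.

This is NOT maximum - can be improved to size 5.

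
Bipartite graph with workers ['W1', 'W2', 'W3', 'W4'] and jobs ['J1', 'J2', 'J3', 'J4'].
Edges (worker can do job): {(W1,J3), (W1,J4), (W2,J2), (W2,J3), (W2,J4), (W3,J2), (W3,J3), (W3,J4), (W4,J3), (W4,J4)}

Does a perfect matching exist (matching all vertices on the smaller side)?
No, maximum matching has size 3 < 4

Maximum matching has size 3, need 4 for perfect matching.
Unmatched workers: ['W2']
Unmatched jobs: ['J1']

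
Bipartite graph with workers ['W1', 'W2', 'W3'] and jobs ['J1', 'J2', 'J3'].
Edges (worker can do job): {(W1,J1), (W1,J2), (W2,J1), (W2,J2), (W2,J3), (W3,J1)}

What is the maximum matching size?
Maximum matching size = 3

Maximum matching: {(W1,J2), (W2,J3), (W3,J1)}
Size: 3

This assigns 3 workers to 3 distinct jobs.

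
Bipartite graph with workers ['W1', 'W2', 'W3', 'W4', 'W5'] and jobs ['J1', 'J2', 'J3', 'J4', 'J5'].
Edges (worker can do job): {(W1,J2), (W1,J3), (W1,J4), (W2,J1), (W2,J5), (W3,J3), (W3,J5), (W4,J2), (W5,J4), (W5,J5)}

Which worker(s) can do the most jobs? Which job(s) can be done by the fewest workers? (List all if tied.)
Most versatile: W1 (3 jobs); Least covered: J1 (1 workers)

Worker degrees (jobs they can do): W1:3, W2:2, W3:2, W4:1, W5:2
Job degrees (workers who can do it): J1:1, J2:2, J3:2, J4:2, J5:3

Maximum worker degree is 3, achieved by: W1
Minimum job degree is 1, achieved by: J1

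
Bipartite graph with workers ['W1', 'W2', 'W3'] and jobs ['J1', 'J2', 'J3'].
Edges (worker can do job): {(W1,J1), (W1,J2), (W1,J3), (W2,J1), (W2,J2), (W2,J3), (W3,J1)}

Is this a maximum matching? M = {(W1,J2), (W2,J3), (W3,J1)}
Yes, size 3 is maximum

Proposed matching has size 3.
Maximum matching size for this graph: 3.

This is a maximum matching.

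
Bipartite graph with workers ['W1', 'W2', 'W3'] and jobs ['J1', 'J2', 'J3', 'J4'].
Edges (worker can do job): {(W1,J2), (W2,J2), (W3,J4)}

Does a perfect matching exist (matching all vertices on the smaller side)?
No, maximum matching has size 2 < 3

Maximum matching has size 2, need 3 for perfect matching.
Unmatched workers: ['W2']
Unmatched jobs: ['J3', 'J1']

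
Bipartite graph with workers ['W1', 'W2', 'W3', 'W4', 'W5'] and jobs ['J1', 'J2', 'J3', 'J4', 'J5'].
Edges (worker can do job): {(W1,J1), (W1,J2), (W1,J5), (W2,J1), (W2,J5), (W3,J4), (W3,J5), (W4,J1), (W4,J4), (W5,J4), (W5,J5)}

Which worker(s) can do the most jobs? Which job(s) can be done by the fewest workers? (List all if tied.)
Most versatile: W1 (3 jobs); Least covered: J3 (0 workers)

Worker degrees (jobs they can do): W1:3, W2:2, W3:2, W4:2, W5:2
Job degrees (workers who can do it): J1:3, J2:1, J3:0, J4:3, J5:4

Maximum worker degree is 3, achieved by: W1
Minimum job degree is 0, achieved by: J3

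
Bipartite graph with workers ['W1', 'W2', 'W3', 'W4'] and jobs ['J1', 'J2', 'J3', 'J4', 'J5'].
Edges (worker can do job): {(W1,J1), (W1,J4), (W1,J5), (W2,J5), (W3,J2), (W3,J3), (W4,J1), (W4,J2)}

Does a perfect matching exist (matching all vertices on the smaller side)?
Yes, perfect matching exists (size 4)

Perfect matching: {(W1,J4), (W2,J5), (W3,J2), (W4,J1)}
All 4 vertices on the smaller side are matched.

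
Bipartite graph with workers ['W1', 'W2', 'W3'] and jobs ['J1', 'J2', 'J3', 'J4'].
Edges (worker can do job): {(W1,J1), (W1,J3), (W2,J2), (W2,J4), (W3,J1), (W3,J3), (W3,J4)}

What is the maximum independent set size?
Maximum independent set = 4

By König's theorem:
- Min vertex cover = Max matching = 3
- Max independent set = Total vertices - Min vertex cover
- Max independent set = 7 - 3 = 4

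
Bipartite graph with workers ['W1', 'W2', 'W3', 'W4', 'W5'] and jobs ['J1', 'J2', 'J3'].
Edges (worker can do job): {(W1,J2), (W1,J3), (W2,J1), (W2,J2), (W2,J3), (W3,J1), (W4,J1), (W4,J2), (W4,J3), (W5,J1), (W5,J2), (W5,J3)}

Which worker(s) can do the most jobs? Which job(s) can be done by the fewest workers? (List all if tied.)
Most versatile: W2, W4, W5 (3 jobs); Least covered: J1, J2, J3 (4 workers)

Worker degrees (jobs they can do): W1:2, W2:3, W3:1, W4:3, W5:3
Job degrees (workers who can do it): J1:4, J2:4, J3:4

Maximum worker degree is 3, achieved by: W2, W4, W5
Minimum job degree is 4, achieved by: J1, J2, J3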